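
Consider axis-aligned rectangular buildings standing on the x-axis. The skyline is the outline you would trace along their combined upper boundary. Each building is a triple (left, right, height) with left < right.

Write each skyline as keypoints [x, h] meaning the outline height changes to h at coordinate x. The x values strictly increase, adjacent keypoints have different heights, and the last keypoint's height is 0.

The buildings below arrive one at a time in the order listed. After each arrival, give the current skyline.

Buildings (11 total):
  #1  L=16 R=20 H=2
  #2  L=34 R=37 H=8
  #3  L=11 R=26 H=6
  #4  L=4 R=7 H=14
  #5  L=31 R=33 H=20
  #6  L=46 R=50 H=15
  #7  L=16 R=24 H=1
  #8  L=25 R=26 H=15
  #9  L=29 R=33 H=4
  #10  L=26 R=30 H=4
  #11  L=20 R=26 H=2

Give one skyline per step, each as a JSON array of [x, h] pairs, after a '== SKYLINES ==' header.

== SKYLINES ==
[[16,2],[20,0]]
[[16,2],[20,0],[34,8],[37,0]]
[[11,6],[26,0],[34,8],[37,0]]
[[4,14],[7,0],[11,6],[26,0],[34,8],[37,0]]
[[4,14],[7,0],[11,6],[26,0],[31,20],[33,0],[34,8],[37,0]]
[[4,14],[7,0],[11,6],[26,0],[31,20],[33,0],[34,8],[37,0],[46,15],[50,0]]
[[4,14],[7,0],[11,6],[26,0],[31,20],[33,0],[34,8],[37,0],[46,15],[50,0]]
[[4,14],[7,0],[11,6],[25,15],[26,0],[31,20],[33,0],[34,8],[37,0],[46,15],[50,0]]
[[4,14],[7,0],[11,6],[25,15],[26,0],[29,4],[31,20],[33,0],[34,8],[37,0],[46,15],[50,0]]
[[4,14],[7,0],[11,6],[25,15],[26,4],[31,20],[33,0],[34,8],[37,0],[46,15],[50,0]]
[[4,14],[7,0],[11,6],[25,15],[26,4],[31,20],[33,0],[34,8],[37,0],[46,15],[50,0]]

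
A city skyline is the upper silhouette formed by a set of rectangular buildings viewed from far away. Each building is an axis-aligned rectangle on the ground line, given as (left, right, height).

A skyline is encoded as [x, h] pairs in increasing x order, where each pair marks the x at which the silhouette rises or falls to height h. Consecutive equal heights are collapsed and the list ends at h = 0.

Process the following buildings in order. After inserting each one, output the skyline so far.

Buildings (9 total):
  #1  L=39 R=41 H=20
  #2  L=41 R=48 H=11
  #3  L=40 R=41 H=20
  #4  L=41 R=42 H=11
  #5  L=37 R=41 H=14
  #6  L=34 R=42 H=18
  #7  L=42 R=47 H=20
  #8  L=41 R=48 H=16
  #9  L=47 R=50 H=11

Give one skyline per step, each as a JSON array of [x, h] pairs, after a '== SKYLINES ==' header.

== SKYLINES ==
[[39,20],[41,0]]
[[39,20],[41,11],[48,0]]
[[39,20],[41,11],[48,0]]
[[39,20],[41,11],[48,0]]
[[37,14],[39,20],[41,11],[48,0]]
[[34,18],[39,20],[41,18],[42,11],[48,0]]
[[34,18],[39,20],[41,18],[42,20],[47,11],[48,0]]
[[34,18],[39,20],[41,18],[42,20],[47,16],[48,0]]
[[34,18],[39,20],[41,18],[42,20],[47,16],[48,11],[50,0]]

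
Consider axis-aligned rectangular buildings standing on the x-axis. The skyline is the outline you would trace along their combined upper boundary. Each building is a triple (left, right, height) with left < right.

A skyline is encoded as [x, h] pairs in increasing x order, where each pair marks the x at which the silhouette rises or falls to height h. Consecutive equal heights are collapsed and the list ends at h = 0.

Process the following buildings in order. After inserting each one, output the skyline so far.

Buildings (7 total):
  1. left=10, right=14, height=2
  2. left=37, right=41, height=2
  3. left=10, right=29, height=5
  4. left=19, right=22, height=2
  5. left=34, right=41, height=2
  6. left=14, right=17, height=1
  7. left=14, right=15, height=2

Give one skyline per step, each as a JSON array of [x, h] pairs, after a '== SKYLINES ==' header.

== SKYLINES ==
[[10,2],[14,0]]
[[10,2],[14,0],[37,2],[41,0]]
[[10,5],[29,0],[37,2],[41,0]]
[[10,5],[29,0],[37,2],[41,0]]
[[10,5],[29,0],[34,2],[41,0]]
[[10,5],[29,0],[34,2],[41,0]]
[[10,5],[29,0],[34,2],[41,0]]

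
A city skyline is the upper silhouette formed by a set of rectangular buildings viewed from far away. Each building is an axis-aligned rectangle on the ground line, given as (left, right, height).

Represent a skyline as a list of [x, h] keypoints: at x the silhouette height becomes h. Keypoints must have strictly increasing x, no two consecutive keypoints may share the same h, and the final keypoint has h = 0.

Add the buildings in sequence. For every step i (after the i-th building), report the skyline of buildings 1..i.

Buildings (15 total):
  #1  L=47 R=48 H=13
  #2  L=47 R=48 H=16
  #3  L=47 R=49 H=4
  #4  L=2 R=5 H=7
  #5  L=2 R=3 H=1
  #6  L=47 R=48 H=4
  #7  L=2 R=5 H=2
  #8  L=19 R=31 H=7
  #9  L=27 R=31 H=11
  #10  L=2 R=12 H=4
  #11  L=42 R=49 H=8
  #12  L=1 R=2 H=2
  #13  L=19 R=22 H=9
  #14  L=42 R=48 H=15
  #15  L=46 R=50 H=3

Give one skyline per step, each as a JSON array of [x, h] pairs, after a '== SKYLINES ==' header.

== SKYLINES ==
[[47,13],[48,0]]
[[47,16],[48,0]]
[[47,16],[48,4],[49,0]]
[[2,7],[5,0],[47,16],[48,4],[49,0]]
[[2,7],[5,0],[47,16],[48,4],[49,0]]
[[2,7],[5,0],[47,16],[48,4],[49,0]]
[[2,7],[5,0],[47,16],[48,4],[49,0]]
[[2,7],[5,0],[19,7],[31,0],[47,16],[48,4],[49,0]]
[[2,7],[5,0],[19,7],[27,11],[31,0],[47,16],[48,4],[49,0]]
[[2,7],[5,4],[12,0],[19,7],[27,11],[31,0],[47,16],[48,4],[49,0]]
[[2,7],[5,4],[12,0],[19,7],[27,11],[31,0],[42,8],[47,16],[48,8],[49,0]]
[[1,2],[2,7],[5,4],[12,0],[19,7],[27,11],[31,0],[42,8],[47,16],[48,8],[49,0]]
[[1,2],[2,7],[5,4],[12,0],[19,9],[22,7],[27,11],[31,0],[42,8],[47,16],[48,8],[49,0]]
[[1,2],[2,7],[5,4],[12,0],[19,9],[22,7],[27,11],[31,0],[42,15],[47,16],[48,8],[49,0]]
[[1,2],[2,7],[5,4],[12,0],[19,9],[22,7],[27,11],[31,0],[42,15],[47,16],[48,8],[49,3],[50,0]]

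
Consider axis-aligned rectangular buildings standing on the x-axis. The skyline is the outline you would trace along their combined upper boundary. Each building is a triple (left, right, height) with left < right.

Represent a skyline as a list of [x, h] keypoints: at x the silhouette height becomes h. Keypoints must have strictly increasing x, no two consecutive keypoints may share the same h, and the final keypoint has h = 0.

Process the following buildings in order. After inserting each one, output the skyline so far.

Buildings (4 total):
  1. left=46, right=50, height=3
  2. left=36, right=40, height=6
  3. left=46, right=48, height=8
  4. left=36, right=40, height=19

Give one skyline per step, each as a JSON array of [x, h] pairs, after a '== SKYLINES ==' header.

== SKYLINES ==
[[46,3],[50,0]]
[[36,6],[40,0],[46,3],[50,0]]
[[36,6],[40,0],[46,8],[48,3],[50,0]]
[[36,19],[40,0],[46,8],[48,3],[50,0]]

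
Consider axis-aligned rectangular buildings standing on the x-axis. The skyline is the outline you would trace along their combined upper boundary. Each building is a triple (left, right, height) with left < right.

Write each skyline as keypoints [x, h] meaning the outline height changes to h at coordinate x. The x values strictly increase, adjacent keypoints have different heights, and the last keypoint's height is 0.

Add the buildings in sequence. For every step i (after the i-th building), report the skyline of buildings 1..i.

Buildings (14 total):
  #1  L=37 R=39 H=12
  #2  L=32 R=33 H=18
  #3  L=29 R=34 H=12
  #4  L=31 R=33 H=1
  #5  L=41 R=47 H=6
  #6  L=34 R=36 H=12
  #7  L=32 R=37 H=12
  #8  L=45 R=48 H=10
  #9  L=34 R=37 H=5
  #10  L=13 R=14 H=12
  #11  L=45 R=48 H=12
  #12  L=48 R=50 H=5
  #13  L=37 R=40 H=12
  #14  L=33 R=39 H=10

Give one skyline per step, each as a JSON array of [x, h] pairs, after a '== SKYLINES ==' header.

== SKYLINES ==
[[37,12],[39,0]]
[[32,18],[33,0],[37,12],[39,0]]
[[29,12],[32,18],[33,12],[34,0],[37,12],[39,0]]
[[29,12],[32,18],[33,12],[34,0],[37,12],[39,0]]
[[29,12],[32,18],[33,12],[34,0],[37,12],[39,0],[41,6],[47,0]]
[[29,12],[32,18],[33,12],[36,0],[37,12],[39,0],[41,6],[47,0]]
[[29,12],[32,18],[33,12],[39,0],[41,6],[47,0]]
[[29,12],[32,18],[33,12],[39,0],[41,6],[45,10],[48,0]]
[[29,12],[32,18],[33,12],[39,0],[41,6],[45,10],[48,0]]
[[13,12],[14,0],[29,12],[32,18],[33,12],[39,0],[41,6],[45,10],[48,0]]
[[13,12],[14,0],[29,12],[32,18],[33,12],[39,0],[41,6],[45,12],[48,0]]
[[13,12],[14,0],[29,12],[32,18],[33,12],[39,0],[41,6],[45,12],[48,5],[50,0]]
[[13,12],[14,0],[29,12],[32,18],[33,12],[40,0],[41,6],[45,12],[48,5],[50,0]]
[[13,12],[14,0],[29,12],[32,18],[33,12],[40,0],[41,6],[45,12],[48,5],[50,0]]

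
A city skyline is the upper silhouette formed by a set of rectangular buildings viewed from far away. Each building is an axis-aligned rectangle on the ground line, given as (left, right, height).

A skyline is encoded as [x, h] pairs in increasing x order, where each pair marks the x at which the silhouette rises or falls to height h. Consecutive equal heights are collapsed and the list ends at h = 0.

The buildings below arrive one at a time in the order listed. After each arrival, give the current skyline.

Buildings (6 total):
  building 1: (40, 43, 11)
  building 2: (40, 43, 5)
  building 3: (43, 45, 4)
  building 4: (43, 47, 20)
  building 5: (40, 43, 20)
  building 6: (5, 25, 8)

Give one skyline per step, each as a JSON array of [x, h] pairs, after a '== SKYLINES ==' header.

== SKYLINES ==
[[40,11],[43,0]]
[[40,11],[43,0]]
[[40,11],[43,4],[45,0]]
[[40,11],[43,20],[47,0]]
[[40,20],[47,0]]
[[5,8],[25,0],[40,20],[47,0]]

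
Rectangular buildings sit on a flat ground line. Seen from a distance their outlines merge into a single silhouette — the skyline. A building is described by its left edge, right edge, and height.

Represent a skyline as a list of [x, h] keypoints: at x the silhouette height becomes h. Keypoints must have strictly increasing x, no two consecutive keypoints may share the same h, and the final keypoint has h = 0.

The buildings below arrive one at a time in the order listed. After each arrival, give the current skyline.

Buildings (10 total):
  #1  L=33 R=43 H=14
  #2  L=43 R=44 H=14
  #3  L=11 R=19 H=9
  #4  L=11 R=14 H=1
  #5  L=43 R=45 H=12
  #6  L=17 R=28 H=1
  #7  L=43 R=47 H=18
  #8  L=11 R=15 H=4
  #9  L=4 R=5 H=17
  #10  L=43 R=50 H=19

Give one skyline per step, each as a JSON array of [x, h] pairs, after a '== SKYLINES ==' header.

== SKYLINES ==
[[33,14],[43,0]]
[[33,14],[44,0]]
[[11,9],[19,0],[33,14],[44,0]]
[[11,9],[19,0],[33,14],[44,0]]
[[11,9],[19,0],[33,14],[44,12],[45,0]]
[[11,9],[19,1],[28,0],[33,14],[44,12],[45,0]]
[[11,9],[19,1],[28,0],[33,14],[43,18],[47,0]]
[[11,9],[19,1],[28,0],[33,14],[43,18],[47,0]]
[[4,17],[5,0],[11,9],[19,1],[28,0],[33,14],[43,18],[47,0]]
[[4,17],[5,0],[11,9],[19,1],[28,0],[33,14],[43,19],[50,0]]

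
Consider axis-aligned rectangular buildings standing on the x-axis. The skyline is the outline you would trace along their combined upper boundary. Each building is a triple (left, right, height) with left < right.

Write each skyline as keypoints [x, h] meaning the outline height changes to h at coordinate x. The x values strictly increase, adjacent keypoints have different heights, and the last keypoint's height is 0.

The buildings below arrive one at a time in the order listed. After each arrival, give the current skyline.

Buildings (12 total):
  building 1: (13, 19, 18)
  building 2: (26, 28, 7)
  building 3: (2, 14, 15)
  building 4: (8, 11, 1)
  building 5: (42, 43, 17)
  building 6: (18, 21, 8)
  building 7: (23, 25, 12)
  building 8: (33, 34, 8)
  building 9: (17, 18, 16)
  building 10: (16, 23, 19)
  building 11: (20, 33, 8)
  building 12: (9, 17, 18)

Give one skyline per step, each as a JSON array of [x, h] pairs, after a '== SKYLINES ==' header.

== SKYLINES ==
[[13,18],[19,0]]
[[13,18],[19,0],[26,7],[28,0]]
[[2,15],[13,18],[19,0],[26,7],[28,0]]
[[2,15],[13,18],[19,0],[26,7],[28,0]]
[[2,15],[13,18],[19,0],[26,7],[28,0],[42,17],[43,0]]
[[2,15],[13,18],[19,8],[21,0],[26,7],[28,0],[42,17],[43,0]]
[[2,15],[13,18],[19,8],[21,0],[23,12],[25,0],[26,7],[28,0],[42,17],[43,0]]
[[2,15],[13,18],[19,8],[21,0],[23,12],[25,0],[26,7],[28,0],[33,8],[34,0],[42,17],[43,0]]
[[2,15],[13,18],[19,8],[21,0],[23,12],[25,0],[26,7],[28,0],[33,8],[34,0],[42,17],[43,0]]
[[2,15],[13,18],[16,19],[23,12],[25,0],[26,7],[28,0],[33,8],[34,0],[42,17],[43,0]]
[[2,15],[13,18],[16,19],[23,12],[25,8],[34,0],[42,17],[43,0]]
[[2,15],[9,18],[16,19],[23,12],[25,8],[34,0],[42,17],[43,0]]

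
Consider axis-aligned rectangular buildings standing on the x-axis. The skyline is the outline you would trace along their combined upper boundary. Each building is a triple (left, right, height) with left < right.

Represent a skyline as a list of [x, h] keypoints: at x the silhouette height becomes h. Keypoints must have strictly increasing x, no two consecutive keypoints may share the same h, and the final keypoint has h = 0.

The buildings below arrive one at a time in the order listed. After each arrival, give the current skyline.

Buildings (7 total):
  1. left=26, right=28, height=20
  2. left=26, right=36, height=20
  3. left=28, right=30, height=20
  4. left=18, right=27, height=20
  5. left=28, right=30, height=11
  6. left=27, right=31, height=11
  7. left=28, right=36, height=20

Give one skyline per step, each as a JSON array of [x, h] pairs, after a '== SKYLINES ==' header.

== SKYLINES ==
[[26,20],[28,0]]
[[26,20],[36,0]]
[[26,20],[36,0]]
[[18,20],[36,0]]
[[18,20],[36,0]]
[[18,20],[36,0]]
[[18,20],[36,0]]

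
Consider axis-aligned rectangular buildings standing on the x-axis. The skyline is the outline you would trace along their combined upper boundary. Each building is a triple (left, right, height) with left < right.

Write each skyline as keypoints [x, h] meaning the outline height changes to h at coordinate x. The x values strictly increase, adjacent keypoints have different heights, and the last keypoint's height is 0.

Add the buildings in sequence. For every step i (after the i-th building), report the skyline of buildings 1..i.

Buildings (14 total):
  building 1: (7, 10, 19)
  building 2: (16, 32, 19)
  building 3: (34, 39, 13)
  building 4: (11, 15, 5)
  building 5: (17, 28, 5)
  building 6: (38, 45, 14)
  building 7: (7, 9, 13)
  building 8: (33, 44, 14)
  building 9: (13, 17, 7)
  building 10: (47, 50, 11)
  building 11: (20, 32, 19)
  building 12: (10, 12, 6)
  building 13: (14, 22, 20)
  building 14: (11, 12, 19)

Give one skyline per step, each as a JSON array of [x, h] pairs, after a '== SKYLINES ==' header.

== SKYLINES ==
[[7,19],[10,0]]
[[7,19],[10,0],[16,19],[32,0]]
[[7,19],[10,0],[16,19],[32,0],[34,13],[39,0]]
[[7,19],[10,0],[11,5],[15,0],[16,19],[32,0],[34,13],[39,0]]
[[7,19],[10,0],[11,5],[15,0],[16,19],[32,0],[34,13],[39,0]]
[[7,19],[10,0],[11,5],[15,0],[16,19],[32,0],[34,13],[38,14],[45,0]]
[[7,19],[10,0],[11,5],[15,0],[16,19],[32,0],[34,13],[38,14],[45,0]]
[[7,19],[10,0],[11,5],[15,0],[16,19],[32,0],[33,14],[45,0]]
[[7,19],[10,0],[11,5],[13,7],[16,19],[32,0],[33,14],[45,0]]
[[7,19],[10,0],[11,5],[13,7],[16,19],[32,0],[33,14],[45,0],[47,11],[50,0]]
[[7,19],[10,0],[11,5],[13,7],[16,19],[32,0],[33,14],[45,0],[47,11],[50,0]]
[[7,19],[10,6],[12,5],[13,7],[16,19],[32,0],[33,14],[45,0],[47,11],[50,0]]
[[7,19],[10,6],[12,5],[13,7],[14,20],[22,19],[32,0],[33,14],[45,0],[47,11],[50,0]]
[[7,19],[10,6],[11,19],[12,5],[13,7],[14,20],[22,19],[32,0],[33,14],[45,0],[47,11],[50,0]]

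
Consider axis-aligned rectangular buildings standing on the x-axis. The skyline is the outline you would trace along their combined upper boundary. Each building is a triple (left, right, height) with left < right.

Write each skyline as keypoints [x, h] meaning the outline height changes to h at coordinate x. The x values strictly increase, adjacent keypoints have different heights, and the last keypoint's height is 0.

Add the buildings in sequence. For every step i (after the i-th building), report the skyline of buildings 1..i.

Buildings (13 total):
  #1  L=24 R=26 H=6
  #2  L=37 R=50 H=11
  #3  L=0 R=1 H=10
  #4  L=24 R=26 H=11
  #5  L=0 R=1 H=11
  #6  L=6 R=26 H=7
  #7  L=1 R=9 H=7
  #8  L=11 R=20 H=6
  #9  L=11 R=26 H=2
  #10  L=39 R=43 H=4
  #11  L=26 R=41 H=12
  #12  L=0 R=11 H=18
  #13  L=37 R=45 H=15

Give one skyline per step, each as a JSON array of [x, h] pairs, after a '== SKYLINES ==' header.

== SKYLINES ==
[[24,6],[26,0]]
[[24,6],[26,0],[37,11],[50,0]]
[[0,10],[1,0],[24,6],[26,0],[37,11],[50,0]]
[[0,10],[1,0],[24,11],[26,0],[37,11],[50,0]]
[[0,11],[1,0],[24,11],[26,0],[37,11],[50,0]]
[[0,11],[1,0],[6,7],[24,11],[26,0],[37,11],[50,0]]
[[0,11],[1,7],[24,11],[26,0],[37,11],[50,0]]
[[0,11],[1,7],[24,11],[26,0],[37,11],[50,0]]
[[0,11],[1,7],[24,11],[26,0],[37,11],[50,0]]
[[0,11],[1,7],[24,11],[26,0],[37,11],[50,0]]
[[0,11],[1,7],[24,11],[26,12],[41,11],[50,0]]
[[0,18],[11,7],[24,11],[26,12],[41,11],[50,0]]
[[0,18],[11,7],[24,11],[26,12],[37,15],[45,11],[50,0]]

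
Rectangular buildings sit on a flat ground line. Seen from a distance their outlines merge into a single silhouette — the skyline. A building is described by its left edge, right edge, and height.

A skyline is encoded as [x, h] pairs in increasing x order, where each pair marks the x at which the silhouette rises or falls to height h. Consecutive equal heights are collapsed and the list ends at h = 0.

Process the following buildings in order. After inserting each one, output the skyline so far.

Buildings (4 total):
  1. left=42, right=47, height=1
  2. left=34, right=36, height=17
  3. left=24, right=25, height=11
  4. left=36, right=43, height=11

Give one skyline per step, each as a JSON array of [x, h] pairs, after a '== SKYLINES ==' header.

== SKYLINES ==
[[42,1],[47,0]]
[[34,17],[36,0],[42,1],[47,0]]
[[24,11],[25,0],[34,17],[36,0],[42,1],[47,0]]
[[24,11],[25,0],[34,17],[36,11],[43,1],[47,0]]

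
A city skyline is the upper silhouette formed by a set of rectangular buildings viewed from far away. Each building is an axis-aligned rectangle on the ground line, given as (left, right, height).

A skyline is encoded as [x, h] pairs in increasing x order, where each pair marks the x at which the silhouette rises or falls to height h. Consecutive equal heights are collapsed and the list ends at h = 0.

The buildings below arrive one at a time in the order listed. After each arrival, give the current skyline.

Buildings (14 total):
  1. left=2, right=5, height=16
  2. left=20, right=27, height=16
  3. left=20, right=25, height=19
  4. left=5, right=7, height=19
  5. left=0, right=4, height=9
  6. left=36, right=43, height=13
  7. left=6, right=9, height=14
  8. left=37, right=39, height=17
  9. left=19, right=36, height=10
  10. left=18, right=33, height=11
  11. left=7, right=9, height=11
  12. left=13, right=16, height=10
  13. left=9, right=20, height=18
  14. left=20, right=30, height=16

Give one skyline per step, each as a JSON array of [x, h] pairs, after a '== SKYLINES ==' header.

== SKYLINES ==
[[2,16],[5,0]]
[[2,16],[5,0],[20,16],[27,0]]
[[2,16],[5,0],[20,19],[25,16],[27,0]]
[[2,16],[5,19],[7,0],[20,19],[25,16],[27,0]]
[[0,9],[2,16],[5,19],[7,0],[20,19],[25,16],[27,0]]
[[0,9],[2,16],[5,19],[7,0],[20,19],[25,16],[27,0],[36,13],[43,0]]
[[0,9],[2,16],[5,19],[7,14],[9,0],[20,19],[25,16],[27,0],[36,13],[43,0]]
[[0,9],[2,16],[5,19],[7,14],[9,0],[20,19],[25,16],[27,0],[36,13],[37,17],[39,13],[43,0]]
[[0,9],[2,16],[5,19],[7,14],[9,0],[19,10],[20,19],[25,16],[27,10],[36,13],[37,17],[39,13],[43,0]]
[[0,9],[2,16],[5,19],[7,14],[9,0],[18,11],[20,19],[25,16],[27,11],[33,10],[36,13],[37,17],[39,13],[43,0]]
[[0,9],[2,16],[5,19],[7,14],[9,0],[18,11],[20,19],[25,16],[27,11],[33,10],[36,13],[37,17],[39,13],[43,0]]
[[0,9],[2,16],[5,19],[7,14],[9,0],[13,10],[16,0],[18,11],[20,19],[25,16],[27,11],[33,10],[36,13],[37,17],[39,13],[43,0]]
[[0,9],[2,16],[5,19],[7,14],[9,18],[20,19],[25,16],[27,11],[33,10],[36,13],[37,17],[39,13],[43,0]]
[[0,9],[2,16],[5,19],[7,14],[9,18],[20,19],[25,16],[30,11],[33,10],[36,13],[37,17],[39,13],[43,0]]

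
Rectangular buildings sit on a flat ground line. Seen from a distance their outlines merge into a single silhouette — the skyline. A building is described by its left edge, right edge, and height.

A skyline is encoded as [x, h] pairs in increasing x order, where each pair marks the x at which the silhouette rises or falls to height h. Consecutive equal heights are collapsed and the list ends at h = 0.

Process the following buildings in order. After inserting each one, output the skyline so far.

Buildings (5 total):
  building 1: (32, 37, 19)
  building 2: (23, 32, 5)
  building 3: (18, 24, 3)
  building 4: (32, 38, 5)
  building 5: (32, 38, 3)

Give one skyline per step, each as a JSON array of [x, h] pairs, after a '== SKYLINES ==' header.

== SKYLINES ==
[[32,19],[37,0]]
[[23,5],[32,19],[37,0]]
[[18,3],[23,5],[32,19],[37,0]]
[[18,3],[23,5],[32,19],[37,5],[38,0]]
[[18,3],[23,5],[32,19],[37,5],[38,0]]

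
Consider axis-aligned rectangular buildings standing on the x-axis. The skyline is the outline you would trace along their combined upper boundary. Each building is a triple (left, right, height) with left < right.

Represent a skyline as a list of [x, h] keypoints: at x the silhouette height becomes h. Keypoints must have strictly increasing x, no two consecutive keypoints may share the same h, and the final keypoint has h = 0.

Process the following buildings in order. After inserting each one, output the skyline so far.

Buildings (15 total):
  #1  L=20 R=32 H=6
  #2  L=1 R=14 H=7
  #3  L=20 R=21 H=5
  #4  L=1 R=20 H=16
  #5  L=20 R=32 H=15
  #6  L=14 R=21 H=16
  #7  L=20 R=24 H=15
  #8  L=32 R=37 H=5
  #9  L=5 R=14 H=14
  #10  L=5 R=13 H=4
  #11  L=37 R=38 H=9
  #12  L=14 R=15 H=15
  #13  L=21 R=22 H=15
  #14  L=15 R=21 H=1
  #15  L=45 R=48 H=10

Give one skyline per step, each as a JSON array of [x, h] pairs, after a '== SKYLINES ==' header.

== SKYLINES ==
[[20,6],[32,0]]
[[1,7],[14,0],[20,6],[32,0]]
[[1,7],[14,0],[20,6],[32,0]]
[[1,16],[20,6],[32,0]]
[[1,16],[20,15],[32,0]]
[[1,16],[21,15],[32,0]]
[[1,16],[21,15],[32,0]]
[[1,16],[21,15],[32,5],[37,0]]
[[1,16],[21,15],[32,5],[37,0]]
[[1,16],[21,15],[32,5],[37,0]]
[[1,16],[21,15],[32,5],[37,9],[38,0]]
[[1,16],[21,15],[32,5],[37,9],[38,0]]
[[1,16],[21,15],[32,5],[37,9],[38,0]]
[[1,16],[21,15],[32,5],[37,9],[38,0]]
[[1,16],[21,15],[32,5],[37,9],[38,0],[45,10],[48,0]]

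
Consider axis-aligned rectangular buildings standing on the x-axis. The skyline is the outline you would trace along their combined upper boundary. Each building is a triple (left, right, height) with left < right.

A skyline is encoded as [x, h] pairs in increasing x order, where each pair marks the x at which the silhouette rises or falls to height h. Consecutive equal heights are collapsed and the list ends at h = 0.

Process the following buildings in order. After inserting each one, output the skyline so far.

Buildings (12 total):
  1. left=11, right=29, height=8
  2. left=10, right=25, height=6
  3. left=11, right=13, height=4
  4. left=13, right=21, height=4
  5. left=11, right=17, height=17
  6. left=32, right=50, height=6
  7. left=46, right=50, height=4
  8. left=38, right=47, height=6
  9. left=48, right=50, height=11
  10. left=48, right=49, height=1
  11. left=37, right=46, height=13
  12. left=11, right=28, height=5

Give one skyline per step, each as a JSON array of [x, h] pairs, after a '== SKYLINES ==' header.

== SKYLINES ==
[[11,8],[29,0]]
[[10,6],[11,8],[29,0]]
[[10,6],[11,8],[29,0]]
[[10,6],[11,8],[29,0]]
[[10,6],[11,17],[17,8],[29,0]]
[[10,6],[11,17],[17,8],[29,0],[32,6],[50,0]]
[[10,6],[11,17],[17,8],[29,0],[32,6],[50,0]]
[[10,6],[11,17],[17,8],[29,0],[32,6],[50,0]]
[[10,6],[11,17],[17,8],[29,0],[32,6],[48,11],[50,0]]
[[10,6],[11,17],[17,8],[29,0],[32,6],[48,11],[50,0]]
[[10,6],[11,17],[17,8],[29,0],[32,6],[37,13],[46,6],[48,11],[50,0]]
[[10,6],[11,17],[17,8],[29,0],[32,6],[37,13],[46,6],[48,11],[50,0]]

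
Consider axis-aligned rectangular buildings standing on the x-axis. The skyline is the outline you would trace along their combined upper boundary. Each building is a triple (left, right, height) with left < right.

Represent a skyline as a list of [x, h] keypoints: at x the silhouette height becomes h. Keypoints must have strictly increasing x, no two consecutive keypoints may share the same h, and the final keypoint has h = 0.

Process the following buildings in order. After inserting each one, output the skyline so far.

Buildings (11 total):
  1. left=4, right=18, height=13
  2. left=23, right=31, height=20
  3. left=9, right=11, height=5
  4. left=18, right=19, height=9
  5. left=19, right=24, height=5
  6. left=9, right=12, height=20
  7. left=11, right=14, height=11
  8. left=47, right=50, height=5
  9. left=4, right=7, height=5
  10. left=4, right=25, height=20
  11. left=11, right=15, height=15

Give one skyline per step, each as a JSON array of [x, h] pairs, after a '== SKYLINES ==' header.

== SKYLINES ==
[[4,13],[18,0]]
[[4,13],[18,0],[23,20],[31,0]]
[[4,13],[18,0],[23,20],[31,0]]
[[4,13],[18,9],[19,0],[23,20],[31,0]]
[[4,13],[18,9],[19,5],[23,20],[31,0]]
[[4,13],[9,20],[12,13],[18,9],[19,5],[23,20],[31,0]]
[[4,13],[9,20],[12,13],[18,9],[19,5],[23,20],[31,0]]
[[4,13],[9,20],[12,13],[18,9],[19,5],[23,20],[31,0],[47,5],[50,0]]
[[4,13],[9,20],[12,13],[18,9],[19,5],[23,20],[31,0],[47,5],[50,0]]
[[4,20],[31,0],[47,5],[50,0]]
[[4,20],[31,0],[47,5],[50,0]]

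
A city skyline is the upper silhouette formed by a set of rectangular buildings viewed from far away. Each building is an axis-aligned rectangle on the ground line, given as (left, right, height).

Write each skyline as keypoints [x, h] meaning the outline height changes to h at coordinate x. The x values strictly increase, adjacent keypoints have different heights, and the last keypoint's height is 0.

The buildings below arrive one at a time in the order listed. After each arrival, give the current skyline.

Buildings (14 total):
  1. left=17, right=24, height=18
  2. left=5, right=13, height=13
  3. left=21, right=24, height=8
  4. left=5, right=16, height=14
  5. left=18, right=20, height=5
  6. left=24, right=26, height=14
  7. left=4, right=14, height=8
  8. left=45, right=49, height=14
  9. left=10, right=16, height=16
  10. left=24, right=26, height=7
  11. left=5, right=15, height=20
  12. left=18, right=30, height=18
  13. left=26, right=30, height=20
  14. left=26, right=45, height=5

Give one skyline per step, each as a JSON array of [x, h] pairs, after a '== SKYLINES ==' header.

== SKYLINES ==
[[17,18],[24,0]]
[[5,13],[13,0],[17,18],[24,0]]
[[5,13],[13,0],[17,18],[24,0]]
[[5,14],[16,0],[17,18],[24,0]]
[[5,14],[16,0],[17,18],[24,0]]
[[5,14],[16,0],[17,18],[24,14],[26,0]]
[[4,8],[5,14],[16,0],[17,18],[24,14],[26,0]]
[[4,8],[5,14],[16,0],[17,18],[24,14],[26,0],[45,14],[49,0]]
[[4,8],[5,14],[10,16],[16,0],[17,18],[24,14],[26,0],[45,14],[49,0]]
[[4,8],[5,14],[10,16],[16,0],[17,18],[24,14],[26,0],[45,14],[49,0]]
[[4,8],[5,20],[15,16],[16,0],[17,18],[24,14],[26,0],[45,14],[49,0]]
[[4,8],[5,20],[15,16],[16,0],[17,18],[30,0],[45,14],[49,0]]
[[4,8],[5,20],[15,16],[16,0],[17,18],[26,20],[30,0],[45,14],[49,0]]
[[4,8],[5,20],[15,16],[16,0],[17,18],[26,20],[30,5],[45,14],[49,0]]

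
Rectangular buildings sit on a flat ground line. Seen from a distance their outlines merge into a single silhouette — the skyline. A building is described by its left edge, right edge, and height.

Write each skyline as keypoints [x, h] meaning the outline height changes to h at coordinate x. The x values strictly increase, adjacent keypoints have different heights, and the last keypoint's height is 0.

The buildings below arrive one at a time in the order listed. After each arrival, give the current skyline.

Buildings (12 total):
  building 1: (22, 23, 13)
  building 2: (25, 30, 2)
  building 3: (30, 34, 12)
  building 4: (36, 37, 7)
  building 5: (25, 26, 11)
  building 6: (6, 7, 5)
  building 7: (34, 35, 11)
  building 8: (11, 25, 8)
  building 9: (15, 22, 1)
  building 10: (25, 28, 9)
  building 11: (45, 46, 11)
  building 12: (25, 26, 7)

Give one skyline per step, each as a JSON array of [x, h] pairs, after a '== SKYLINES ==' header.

== SKYLINES ==
[[22,13],[23,0]]
[[22,13],[23,0],[25,2],[30,0]]
[[22,13],[23,0],[25,2],[30,12],[34,0]]
[[22,13],[23,0],[25,2],[30,12],[34,0],[36,7],[37,0]]
[[22,13],[23,0],[25,11],[26,2],[30,12],[34,0],[36,7],[37,0]]
[[6,5],[7,0],[22,13],[23,0],[25,11],[26,2],[30,12],[34,0],[36,7],[37,0]]
[[6,5],[7,0],[22,13],[23,0],[25,11],[26,2],[30,12],[34,11],[35,0],[36,7],[37,0]]
[[6,5],[7,0],[11,8],[22,13],[23,8],[25,11],[26,2],[30,12],[34,11],[35,0],[36,7],[37,0]]
[[6,5],[7,0],[11,8],[22,13],[23,8],[25,11],[26,2],[30,12],[34,11],[35,0],[36,7],[37,0]]
[[6,5],[7,0],[11,8],[22,13],[23,8],[25,11],[26,9],[28,2],[30,12],[34,11],[35,0],[36,7],[37,0]]
[[6,5],[7,0],[11,8],[22,13],[23,8],[25,11],[26,9],[28,2],[30,12],[34,11],[35,0],[36,7],[37,0],[45,11],[46,0]]
[[6,5],[7,0],[11,8],[22,13],[23,8],[25,11],[26,9],[28,2],[30,12],[34,11],[35,0],[36,7],[37,0],[45,11],[46,0]]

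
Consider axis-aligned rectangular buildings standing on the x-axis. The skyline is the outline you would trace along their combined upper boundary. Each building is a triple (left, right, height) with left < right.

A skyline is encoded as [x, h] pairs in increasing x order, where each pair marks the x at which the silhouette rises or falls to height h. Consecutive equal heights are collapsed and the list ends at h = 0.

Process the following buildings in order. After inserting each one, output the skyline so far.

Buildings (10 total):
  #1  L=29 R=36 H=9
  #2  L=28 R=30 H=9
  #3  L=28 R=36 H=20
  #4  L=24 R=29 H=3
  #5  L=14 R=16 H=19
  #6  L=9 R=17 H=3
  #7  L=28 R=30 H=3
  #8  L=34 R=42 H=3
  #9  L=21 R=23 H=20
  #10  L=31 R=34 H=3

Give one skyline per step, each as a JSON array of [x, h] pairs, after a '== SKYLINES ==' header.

== SKYLINES ==
[[29,9],[36,0]]
[[28,9],[36,0]]
[[28,20],[36,0]]
[[24,3],[28,20],[36,0]]
[[14,19],[16,0],[24,3],[28,20],[36,0]]
[[9,3],[14,19],[16,3],[17,0],[24,3],[28,20],[36,0]]
[[9,3],[14,19],[16,3],[17,0],[24,3],[28,20],[36,0]]
[[9,3],[14,19],[16,3],[17,0],[24,3],[28,20],[36,3],[42,0]]
[[9,3],[14,19],[16,3],[17,0],[21,20],[23,0],[24,3],[28,20],[36,3],[42,0]]
[[9,3],[14,19],[16,3],[17,0],[21,20],[23,0],[24,3],[28,20],[36,3],[42,0]]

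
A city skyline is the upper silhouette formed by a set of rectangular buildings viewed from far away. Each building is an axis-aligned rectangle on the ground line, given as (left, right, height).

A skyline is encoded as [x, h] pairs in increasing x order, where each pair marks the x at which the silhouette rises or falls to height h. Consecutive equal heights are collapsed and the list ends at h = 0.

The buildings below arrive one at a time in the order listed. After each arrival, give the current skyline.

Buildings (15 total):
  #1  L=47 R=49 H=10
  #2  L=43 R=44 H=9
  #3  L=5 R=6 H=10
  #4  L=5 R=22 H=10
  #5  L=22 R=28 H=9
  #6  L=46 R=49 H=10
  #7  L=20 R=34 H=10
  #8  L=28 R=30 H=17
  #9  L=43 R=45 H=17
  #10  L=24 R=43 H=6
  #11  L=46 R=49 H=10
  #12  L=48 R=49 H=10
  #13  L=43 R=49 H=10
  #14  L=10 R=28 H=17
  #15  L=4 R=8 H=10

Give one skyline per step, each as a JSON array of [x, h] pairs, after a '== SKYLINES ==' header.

== SKYLINES ==
[[47,10],[49,0]]
[[43,9],[44,0],[47,10],[49,0]]
[[5,10],[6,0],[43,9],[44,0],[47,10],[49,0]]
[[5,10],[22,0],[43,9],[44,0],[47,10],[49,0]]
[[5,10],[22,9],[28,0],[43,9],[44,0],[47,10],[49,0]]
[[5,10],[22,9],[28,0],[43,9],[44,0],[46,10],[49,0]]
[[5,10],[34,0],[43,9],[44,0],[46,10],[49,0]]
[[5,10],[28,17],[30,10],[34,0],[43,9],[44,0],[46,10],[49,0]]
[[5,10],[28,17],[30,10],[34,0],[43,17],[45,0],[46,10],[49,0]]
[[5,10],[28,17],[30,10],[34,6],[43,17],[45,0],[46,10],[49,0]]
[[5,10],[28,17],[30,10],[34,6],[43,17],[45,0],[46,10],[49,0]]
[[5,10],[28,17],[30,10],[34,6],[43,17],[45,0],[46,10],[49,0]]
[[5,10],[28,17],[30,10],[34,6],[43,17],[45,10],[49,0]]
[[5,10],[10,17],[30,10],[34,6],[43,17],[45,10],[49,0]]
[[4,10],[10,17],[30,10],[34,6],[43,17],[45,10],[49,0]]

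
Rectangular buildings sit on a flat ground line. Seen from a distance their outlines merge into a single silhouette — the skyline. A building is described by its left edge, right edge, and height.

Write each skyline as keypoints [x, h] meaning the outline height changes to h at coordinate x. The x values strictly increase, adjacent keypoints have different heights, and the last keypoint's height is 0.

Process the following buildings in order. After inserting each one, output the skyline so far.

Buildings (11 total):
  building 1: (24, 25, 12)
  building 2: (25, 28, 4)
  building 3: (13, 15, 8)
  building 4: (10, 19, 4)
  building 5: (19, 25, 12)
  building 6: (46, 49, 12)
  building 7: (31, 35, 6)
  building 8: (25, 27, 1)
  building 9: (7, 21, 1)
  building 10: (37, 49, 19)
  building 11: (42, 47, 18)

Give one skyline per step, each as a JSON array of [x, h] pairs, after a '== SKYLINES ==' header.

== SKYLINES ==
[[24,12],[25,0]]
[[24,12],[25,4],[28,0]]
[[13,8],[15,0],[24,12],[25,4],[28,0]]
[[10,4],[13,8],[15,4],[19,0],[24,12],[25,4],[28,0]]
[[10,4],[13,8],[15,4],[19,12],[25,4],[28,0]]
[[10,4],[13,8],[15,4],[19,12],[25,4],[28,0],[46,12],[49,0]]
[[10,4],[13,8],[15,4],[19,12],[25,4],[28,0],[31,6],[35,0],[46,12],[49,0]]
[[10,4],[13,8],[15,4],[19,12],[25,4],[28,0],[31,6],[35,0],[46,12],[49,0]]
[[7,1],[10,4],[13,8],[15,4],[19,12],[25,4],[28,0],[31,6],[35,0],[46,12],[49,0]]
[[7,1],[10,4],[13,8],[15,4],[19,12],[25,4],[28,0],[31,6],[35,0],[37,19],[49,0]]
[[7,1],[10,4],[13,8],[15,4],[19,12],[25,4],[28,0],[31,6],[35,0],[37,19],[49,0]]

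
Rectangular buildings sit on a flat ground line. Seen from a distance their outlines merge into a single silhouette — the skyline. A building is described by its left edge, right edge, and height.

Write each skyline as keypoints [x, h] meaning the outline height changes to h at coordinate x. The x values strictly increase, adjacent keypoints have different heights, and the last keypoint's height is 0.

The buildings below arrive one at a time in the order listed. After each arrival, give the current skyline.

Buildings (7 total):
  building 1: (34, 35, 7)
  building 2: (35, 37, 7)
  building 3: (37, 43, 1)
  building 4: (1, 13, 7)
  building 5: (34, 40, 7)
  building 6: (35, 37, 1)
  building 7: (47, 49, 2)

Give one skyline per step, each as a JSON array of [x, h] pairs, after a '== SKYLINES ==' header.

== SKYLINES ==
[[34,7],[35,0]]
[[34,7],[37,0]]
[[34,7],[37,1],[43,0]]
[[1,7],[13,0],[34,7],[37,1],[43,0]]
[[1,7],[13,0],[34,7],[40,1],[43,0]]
[[1,7],[13,0],[34,7],[40,1],[43,0]]
[[1,7],[13,0],[34,7],[40,1],[43,0],[47,2],[49,0]]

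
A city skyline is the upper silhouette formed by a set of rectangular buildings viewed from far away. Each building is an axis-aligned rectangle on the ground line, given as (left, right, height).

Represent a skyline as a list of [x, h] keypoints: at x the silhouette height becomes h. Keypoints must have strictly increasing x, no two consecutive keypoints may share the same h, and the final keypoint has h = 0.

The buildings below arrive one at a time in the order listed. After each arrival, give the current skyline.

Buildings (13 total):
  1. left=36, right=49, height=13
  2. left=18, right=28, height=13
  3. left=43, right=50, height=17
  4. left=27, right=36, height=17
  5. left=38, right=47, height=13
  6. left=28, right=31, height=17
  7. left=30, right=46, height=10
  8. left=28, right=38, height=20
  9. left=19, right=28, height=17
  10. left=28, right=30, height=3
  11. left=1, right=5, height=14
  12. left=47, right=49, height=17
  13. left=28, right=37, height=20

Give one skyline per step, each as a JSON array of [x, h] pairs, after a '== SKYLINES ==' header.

== SKYLINES ==
[[36,13],[49,0]]
[[18,13],[28,0],[36,13],[49,0]]
[[18,13],[28,0],[36,13],[43,17],[50,0]]
[[18,13],[27,17],[36,13],[43,17],[50,0]]
[[18,13],[27,17],[36,13],[43,17],[50,0]]
[[18,13],[27,17],[36,13],[43,17],[50,0]]
[[18,13],[27,17],[36,13],[43,17],[50,0]]
[[18,13],[27,17],[28,20],[38,13],[43,17],[50,0]]
[[18,13],[19,17],[28,20],[38,13],[43,17],[50,0]]
[[18,13],[19,17],[28,20],[38,13],[43,17],[50,0]]
[[1,14],[5,0],[18,13],[19,17],[28,20],[38,13],[43,17],[50,0]]
[[1,14],[5,0],[18,13],[19,17],[28,20],[38,13],[43,17],[50,0]]
[[1,14],[5,0],[18,13],[19,17],[28,20],[38,13],[43,17],[50,0]]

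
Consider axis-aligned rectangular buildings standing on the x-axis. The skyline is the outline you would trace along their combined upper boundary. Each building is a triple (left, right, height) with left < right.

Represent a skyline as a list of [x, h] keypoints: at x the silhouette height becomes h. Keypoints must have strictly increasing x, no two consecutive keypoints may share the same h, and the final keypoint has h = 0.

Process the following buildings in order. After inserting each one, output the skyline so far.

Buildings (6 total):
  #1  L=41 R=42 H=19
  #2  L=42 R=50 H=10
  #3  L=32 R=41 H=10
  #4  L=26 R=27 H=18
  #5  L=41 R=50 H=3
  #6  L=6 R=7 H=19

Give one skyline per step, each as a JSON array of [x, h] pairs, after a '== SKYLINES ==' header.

== SKYLINES ==
[[41,19],[42,0]]
[[41,19],[42,10],[50,0]]
[[32,10],[41,19],[42,10],[50,0]]
[[26,18],[27,0],[32,10],[41,19],[42,10],[50,0]]
[[26,18],[27,0],[32,10],[41,19],[42,10],[50,0]]
[[6,19],[7,0],[26,18],[27,0],[32,10],[41,19],[42,10],[50,0]]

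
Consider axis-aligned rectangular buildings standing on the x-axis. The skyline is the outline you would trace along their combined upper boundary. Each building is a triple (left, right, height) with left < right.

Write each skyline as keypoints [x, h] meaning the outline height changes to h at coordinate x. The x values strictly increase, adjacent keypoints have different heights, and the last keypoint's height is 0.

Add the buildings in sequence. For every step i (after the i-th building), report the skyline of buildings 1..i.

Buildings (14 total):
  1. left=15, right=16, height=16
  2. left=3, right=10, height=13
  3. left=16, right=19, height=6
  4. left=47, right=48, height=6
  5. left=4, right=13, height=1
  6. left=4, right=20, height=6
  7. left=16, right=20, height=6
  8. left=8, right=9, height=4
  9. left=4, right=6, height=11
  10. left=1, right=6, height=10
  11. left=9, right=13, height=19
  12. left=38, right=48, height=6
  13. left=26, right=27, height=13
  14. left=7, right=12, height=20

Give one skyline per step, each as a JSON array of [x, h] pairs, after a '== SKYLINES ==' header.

== SKYLINES ==
[[15,16],[16,0]]
[[3,13],[10,0],[15,16],[16,0]]
[[3,13],[10,0],[15,16],[16,6],[19,0]]
[[3,13],[10,0],[15,16],[16,6],[19,0],[47,6],[48,0]]
[[3,13],[10,1],[13,0],[15,16],[16,6],[19,0],[47,6],[48,0]]
[[3,13],[10,6],[15,16],[16,6],[20,0],[47,6],[48,0]]
[[3,13],[10,6],[15,16],[16,6],[20,0],[47,6],[48,0]]
[[3,13],[10,6],[15,16],[16,6],[20,0],[47,6],[48,0]]
[[3,13],[10,6],[15,16],[16,6],[20,0],[47,6],[48,0]]
[[1,10],[3,13],[10,6],[15,16],[16,6],[20,0],[47,6],[48,0]]
[[1,10],[3,13],[9,19],[13,6],[15,16],[16,6],[20,0],[47,6],[48,0]]
[[1,10],[3,13],[9,19],[13,6],[15,16],[16,6],[20,0],[38,6],[48,0]]
[[1,10],[3,13],[9,19],[13,6],[15,16],[16,6],[20,0],[26,13],[27,0],[38,6],[48,0]]
[[1,10],[3,13],[7,20],[12,19],[13,6],[15,16],[16,6],[20,0],[26,13],[27,0],[38,6],[48,0]]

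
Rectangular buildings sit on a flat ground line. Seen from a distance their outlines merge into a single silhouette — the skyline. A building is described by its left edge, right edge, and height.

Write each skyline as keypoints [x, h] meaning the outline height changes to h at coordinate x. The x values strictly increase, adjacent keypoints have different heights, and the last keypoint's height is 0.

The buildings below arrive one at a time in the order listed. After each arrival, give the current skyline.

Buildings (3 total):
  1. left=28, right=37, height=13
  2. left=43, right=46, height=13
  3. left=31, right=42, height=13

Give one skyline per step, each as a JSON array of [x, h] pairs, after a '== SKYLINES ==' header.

== SKYLINES ==
[[28,13],[37,0]]
[[28,13],[37,0],[43,13],[46,0]]
[[28,13],[42,0],[43,13],[46,0]]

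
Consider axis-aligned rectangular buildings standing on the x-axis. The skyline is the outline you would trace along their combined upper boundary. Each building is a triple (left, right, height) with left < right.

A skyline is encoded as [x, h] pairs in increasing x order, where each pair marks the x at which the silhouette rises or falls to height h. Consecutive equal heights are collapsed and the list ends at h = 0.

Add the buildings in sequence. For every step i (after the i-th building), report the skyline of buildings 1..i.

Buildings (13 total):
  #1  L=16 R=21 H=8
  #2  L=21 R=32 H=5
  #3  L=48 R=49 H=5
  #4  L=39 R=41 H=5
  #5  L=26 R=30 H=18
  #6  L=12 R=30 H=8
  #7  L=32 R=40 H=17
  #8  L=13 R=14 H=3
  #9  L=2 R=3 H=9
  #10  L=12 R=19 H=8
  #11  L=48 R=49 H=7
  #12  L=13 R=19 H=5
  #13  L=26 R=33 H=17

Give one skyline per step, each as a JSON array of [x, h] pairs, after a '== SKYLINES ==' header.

== SKYLINES ==
[[16,8],[21,0]]
[[16,8],[21,5],[32,0]]
[[16,8],[21,5],[32,0],[48,5],[49,0]]
[[16,8],[21,5],[32,0],[39,5],[41,0],[48,5],[49,0]]
[[16,8],[21,5],[26,18],[30,5],[32,0],[39,5],[41,0],[48,5],[49,0]]
[[12,8],[26,18],[30,5],[32,0],[39,5],[41,0],[48,5],[49,0]]
[[12,8],[26,18],[30,5],[32,17],[40,5],[41,0],[48,5],[49,0]]
[[12,8],[26,18],[30,5],[32,17],[40,5],[41,0],[48,5],[49,0]]
[[2,9],[3,0],[12,8],[26,18],[30,5],[32,17],[40,5],[41,0],[48,5],[49,0]]
[[2,9],[3,0],[12,8],[26,18],[30,5],[32,17],[40,5],[41,0],[48,5],[49,0]]
[[2,9],[3,0],[12,8],[26,18],[30,5],[32,17],[40,5],[41,0],[48,7],[49,0]]
[[2,9],[3,0],[12,8],[26,18],[30,5],[32,17],[40,5],[41,0],[48,7],[49,0]]
[[2,9],[3,0],[12,8],[26,18],[30,17],[40,5],[41,0],[48,7],[49,0]]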